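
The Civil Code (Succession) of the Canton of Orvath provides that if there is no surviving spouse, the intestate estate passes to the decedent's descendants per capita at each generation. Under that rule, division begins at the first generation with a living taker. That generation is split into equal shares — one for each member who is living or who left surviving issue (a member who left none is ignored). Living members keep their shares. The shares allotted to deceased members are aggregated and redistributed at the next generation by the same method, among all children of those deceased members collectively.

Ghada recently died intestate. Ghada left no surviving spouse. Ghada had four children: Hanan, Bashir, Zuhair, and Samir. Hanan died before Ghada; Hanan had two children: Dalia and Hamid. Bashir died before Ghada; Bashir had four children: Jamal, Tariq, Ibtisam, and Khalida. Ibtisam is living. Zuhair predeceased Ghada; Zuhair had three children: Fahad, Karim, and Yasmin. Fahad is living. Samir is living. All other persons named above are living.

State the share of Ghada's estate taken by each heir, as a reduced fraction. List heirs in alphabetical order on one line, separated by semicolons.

Dalia 1/12; Fahad 1/12; Hamid 1/12; Ibtisam 1/12; Jamal 1/12; Karim 1/12; Khalida 1/12; Samir 1/4; Tariq 1/12; Yasmin 1/12

There is no surviving spouse, so the entire estate passes to Ghada's descendants per capita at each generation.
At generation 1 (Hanan, Bashir, Zuhair, Samir) there are 4 shares of (1)/4 = 1/4 each.
Living: Samir — each takes 1/4.
Deceased: Hanan, Bashir, and Zuhair. Their combined 3/4 is pooled and carried to generation 2.
At generation 2 (Dalia, Hamid, Jamal, Tariq, Ibtisam, Khalida, Fahad, Karim, Yasmin) there are 9 shares of (3/4)/9 = 1/12 each.
Living: Dalia, Hamid, Jamal, Tariq, Ibtisam, Khalida, Fahad, Karim, and Yasmin — each takes 1/12.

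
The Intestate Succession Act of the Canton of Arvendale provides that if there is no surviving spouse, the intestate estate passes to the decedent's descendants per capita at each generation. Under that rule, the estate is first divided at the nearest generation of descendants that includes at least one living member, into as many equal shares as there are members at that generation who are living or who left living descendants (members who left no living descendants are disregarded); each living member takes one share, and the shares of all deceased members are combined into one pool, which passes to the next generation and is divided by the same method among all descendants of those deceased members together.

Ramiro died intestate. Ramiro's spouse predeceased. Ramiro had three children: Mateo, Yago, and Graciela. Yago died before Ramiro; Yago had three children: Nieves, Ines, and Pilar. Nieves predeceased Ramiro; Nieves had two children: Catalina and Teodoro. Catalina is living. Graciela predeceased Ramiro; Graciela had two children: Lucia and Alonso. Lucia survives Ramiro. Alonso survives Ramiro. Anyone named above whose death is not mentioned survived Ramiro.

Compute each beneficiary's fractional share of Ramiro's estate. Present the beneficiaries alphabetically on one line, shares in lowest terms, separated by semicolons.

Alonso 2/15; Catalina 1/15; Ines 2/15; Lucia 2/15; Mateo 1/3; Pilar 2/15; Teodoro 1/15

There is no surviving spouse, so the entire estate passes to Ramiro's descendants per capita at each generation.
At generation 1 (Mateo, Yago, Graciela) there are 3 shares of (1)/3 = 1/3 each.
Living: Mateo — each takes 1/3.
Deceased: Yago and Graciela. Their combined 2/3 is pooled and carried to generation 2.
At generation 2 (Nieves, Ines, Pilar, Lucia, Alonso) there are 5 shares of (2/3)/5 = 2/15 each.
Living: Ines, Pilar, Lucia, and Alonso — each takes 2/15.
Deceased: Nieves. That 2/15 share is carried to generation 3.
At generation 3 (Catalina, Teodoro) there are 2 shares of (2/15)/2 = 1/15 each.
Living: Catalina and Teodoro — each takes 1/15.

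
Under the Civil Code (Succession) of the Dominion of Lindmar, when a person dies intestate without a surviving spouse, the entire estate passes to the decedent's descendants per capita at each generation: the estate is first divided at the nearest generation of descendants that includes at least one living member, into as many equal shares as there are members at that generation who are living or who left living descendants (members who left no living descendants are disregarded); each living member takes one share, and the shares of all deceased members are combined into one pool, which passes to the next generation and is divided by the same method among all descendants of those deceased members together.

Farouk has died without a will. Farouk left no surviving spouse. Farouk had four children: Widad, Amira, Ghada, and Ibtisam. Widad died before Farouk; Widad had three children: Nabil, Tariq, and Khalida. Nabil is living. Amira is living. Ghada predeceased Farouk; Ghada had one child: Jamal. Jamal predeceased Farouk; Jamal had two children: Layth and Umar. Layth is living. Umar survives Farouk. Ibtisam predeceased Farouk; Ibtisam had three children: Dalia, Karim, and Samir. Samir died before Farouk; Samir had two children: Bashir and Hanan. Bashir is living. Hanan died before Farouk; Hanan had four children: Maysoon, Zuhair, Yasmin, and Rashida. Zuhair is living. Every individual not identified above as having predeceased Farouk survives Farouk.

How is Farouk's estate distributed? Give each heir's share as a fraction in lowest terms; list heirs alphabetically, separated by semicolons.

Amira 1/4; Bashir 3/56; Dalia 3/28; Karim 3/28; Khalida 3/28; Layth 3/56; Maysoon 3/224; Nabil 3/28; Rashida 3/224; Tariq 3/28; Umar 3/56; Yasmin 3/224; Zuhair 3/224

There is no surviving spouse, so the entire estate passes to Farouk's descendants per capita at each generation.
At generation 1 (Widad, Amira, Ghada, Ibtisam) there are 4 shares of (1)/4 = 1/4 each.
Living: Amira — each takes 1/4.
Deceased: Widad, Ghada, and Ibtisam. Their combined 3/4 is pooled and carried to generation 2.
At generation 2 (Nabil, Tariq, Khalida, Jamal, Dalia, Karim, Samir) there are 7 shares of (3/4)/7 = 3/28 each.
Living: Nabil, Tariq, Khalida, Dalia, and Karim — each takes 3/28.
Deceased: Jamal and Samir. Their combined 3/14 is pooled and carried to generation 3.
At generation 3 (Layth, Umar, Bashir, Hanan) there are 4 shares of (3/14)/4 = 3/56 each.
Living: Layth, Umar, and Bashir — each takes 3/56.
Deceased: Hanan. That 3/56 share is carried to generation 4.
At generation 4 (Maysoon, Zuhair, Yasmin, Rashida) there are 4 shares of (3/56)/4 = 3/224 each.
Living: Maysoon, Zuhair, Yasmin, and Rashida — each takes 3/224.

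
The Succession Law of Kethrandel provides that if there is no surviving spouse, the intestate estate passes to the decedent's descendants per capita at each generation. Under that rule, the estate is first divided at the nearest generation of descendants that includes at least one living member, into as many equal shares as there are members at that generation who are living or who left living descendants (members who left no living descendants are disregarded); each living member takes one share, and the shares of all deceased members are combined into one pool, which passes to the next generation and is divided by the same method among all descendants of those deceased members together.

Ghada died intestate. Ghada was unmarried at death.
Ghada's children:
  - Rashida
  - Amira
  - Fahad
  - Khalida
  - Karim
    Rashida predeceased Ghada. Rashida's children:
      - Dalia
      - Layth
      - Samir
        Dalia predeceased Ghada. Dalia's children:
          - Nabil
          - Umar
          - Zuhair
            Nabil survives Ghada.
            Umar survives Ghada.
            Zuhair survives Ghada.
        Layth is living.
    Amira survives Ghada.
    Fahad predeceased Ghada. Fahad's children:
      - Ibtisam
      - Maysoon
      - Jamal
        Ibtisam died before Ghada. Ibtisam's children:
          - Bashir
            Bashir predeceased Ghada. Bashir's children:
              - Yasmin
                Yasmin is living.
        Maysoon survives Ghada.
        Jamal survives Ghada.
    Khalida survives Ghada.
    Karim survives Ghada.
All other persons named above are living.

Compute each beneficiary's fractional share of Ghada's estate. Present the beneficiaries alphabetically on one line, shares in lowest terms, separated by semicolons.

There is no surviving spouse, so the entire estate passes to Ghada's descendants per capita at each generation.
At generation 1 (Rashida, Amira, Fahad, Khalida, Karim) there are 5 shares of (1)/5 = 1/5 each.
Living: Amira, Khalida, and Karim — each takes 1/5.
Deceased: Rashida and Fahad. Their combined 2/5 is pooled and carried to generation 2.
At generation 2 (Dalia, Layth, Samir, Ibtisam, Maysoon, Jamal) there are 6 shares of (2/5)/6 = 1/15 each.
Living: Layth, Samir, Maysoon, and Jamal — each takes 1/15.
Deceased: Dalia and Ibtisam. Their combined 2/15 is pooled and carried to generation 3.
At generation 3 (Nabil, Umar, Zuhair, Bashir) there are 4 shares of (2/15)/4 = 1/30 each.
Living: Nabil, Umar, and Zuhair — each takes 1/30.
Deceased: Bashir. That 1/30 share is carried to generation 4.
At generation 4 (Yasmin) there are 1 shares of (1/30)/1 = 1/30 each.
Living: Yasmin — each takes 1/30.

Amira 1/5; Jamal 1/15; Karim 1/5; Khalida 1/5; Layth 1/15; Maysoon 1/15; Nabil 1/30; Samir 1/15; Umar 1/30; Yasmin 1/30; Zuhair 1/30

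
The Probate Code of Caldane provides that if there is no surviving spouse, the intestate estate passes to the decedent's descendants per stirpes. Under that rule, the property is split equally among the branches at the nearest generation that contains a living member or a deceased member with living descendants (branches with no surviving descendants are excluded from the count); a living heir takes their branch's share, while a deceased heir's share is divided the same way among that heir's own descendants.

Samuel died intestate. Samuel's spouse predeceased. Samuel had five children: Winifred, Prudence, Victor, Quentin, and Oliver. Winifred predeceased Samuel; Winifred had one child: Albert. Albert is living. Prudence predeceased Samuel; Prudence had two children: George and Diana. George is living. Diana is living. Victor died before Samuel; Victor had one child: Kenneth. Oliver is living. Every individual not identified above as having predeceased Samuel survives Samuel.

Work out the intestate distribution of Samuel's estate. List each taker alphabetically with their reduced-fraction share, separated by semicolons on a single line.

Albert 1/5; Diana 1/10; George 1/10; Kenneth 1/5; Oliver 1/5; Quentin 1/5

There is no surviving spouse, so the entire estate passes to Samuel's descendants per stirpes.
The estate is divided into 5 equal shares of 1/5 among Winifred, Prudence, Victor, Quentin, Oliver.
Winifred predeceased; the 1/5 allotted to Winifred's branch passes to Winifred's issue by representation.
Albert is the sole taker at this level and receives the full 1/5.
Prudence predeceased; the 1/5 allotted to Prudence's branch passes to Prudence's issue by representation.
The 1/5 is divided into 2 equal shares of 1/10 among George, Diana.
George is living and takes 1/10.
Diana is living and takes 1/10.
Victor predeceased; the 1/5 allotted to Victor's branch passes to Victor's issue by representation.
Kenneth is the sole taker at this level and receives the full 1/5.
Quentin is living and takes 1/5.
Oliver is living and takes 1/5.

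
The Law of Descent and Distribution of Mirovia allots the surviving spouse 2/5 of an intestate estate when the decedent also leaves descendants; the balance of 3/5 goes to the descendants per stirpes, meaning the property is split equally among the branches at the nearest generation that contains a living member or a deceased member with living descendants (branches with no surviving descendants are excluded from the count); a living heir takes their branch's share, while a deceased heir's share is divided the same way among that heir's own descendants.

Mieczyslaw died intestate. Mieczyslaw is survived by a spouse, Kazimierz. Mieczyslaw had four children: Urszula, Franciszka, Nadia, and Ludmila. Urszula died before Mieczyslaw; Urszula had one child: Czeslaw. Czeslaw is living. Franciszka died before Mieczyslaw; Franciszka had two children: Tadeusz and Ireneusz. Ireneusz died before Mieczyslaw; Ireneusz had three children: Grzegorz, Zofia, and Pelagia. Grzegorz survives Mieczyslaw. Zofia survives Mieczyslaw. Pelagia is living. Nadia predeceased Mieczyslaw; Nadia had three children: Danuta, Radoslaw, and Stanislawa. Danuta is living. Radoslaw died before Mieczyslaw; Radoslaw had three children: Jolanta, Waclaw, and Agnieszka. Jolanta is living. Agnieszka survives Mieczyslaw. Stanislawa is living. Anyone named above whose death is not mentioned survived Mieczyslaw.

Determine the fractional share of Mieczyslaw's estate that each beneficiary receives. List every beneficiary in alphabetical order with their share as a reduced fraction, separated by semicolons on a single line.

Kazimierz, as surviving spouse, takes 2/5.
The remaining 3/5 passes to Mieczyslaw's descendants per stirpes.
The 3/5 is divided into 4 equal shares of 3/20 among Urszula, Franciszka, Nadia, Ludmila.
Urszula predeceased; the 3/20 allotted to Urszula's branch passes to Urszula's issue by representation.
Czeslaw is the sole taker at this level and receives the full 3/20.
Franciszka predeceased; the 3/20 allotted to Franciszka's branch passes to Franciszka's issue by representation.
The 3/20 is divided into 2 equal shares of 3/40 among Tadeusz, Ireneusz.
Tadeusz is living and takes 3/40.
Ireneusz predeceased; the 3/40 allotted to Ireneusz's branch passes to Ireneusz's issue by representation.
The 3/40 is divided into 3 equal shares of 1/40 among Grzegorz, Zofia, Pelagia.
Grzegorz is living and takes 1/40.
Zofia is living and takes 1/40.
Pelagia is living and takes 1/40.
Nadia predeceased; the 3/20 allotted to Nadia's branch passes to Nadia's issue by representation.
The 3/20 is divided into 3 equal shares of 1/20 among Danuta, Radoslaw, Stanislawa.
Danuta is living and takes 1/20.
Radoslaw predeceased; the 1/20 allotted to Radoslaw's branch passes to Radoslaw's issue by representation.
The 1/20 is divided into 3 equal shares of 1/60 among Jolanta, Waclaw, Agnieszka.
Jolanta is living and takes 1/60.
Waclaw is living and takes 1/60.
Agnieszka is living and takes 1/60.
Stanislawa is living and takes 1/20.
Ludmila is living and takes 3/20.

Agnieszka 1/60; Czeslaw 3/20; Danuta 1/20; Grzegorz 1/40; Jolanta 1/60; Kazimierz 2/5; Ludmila 3/20; Pelagia 1/40; Stanislawa 1/20; Tadeusz 3/40; Waclaw 1/60; Zofia 1/40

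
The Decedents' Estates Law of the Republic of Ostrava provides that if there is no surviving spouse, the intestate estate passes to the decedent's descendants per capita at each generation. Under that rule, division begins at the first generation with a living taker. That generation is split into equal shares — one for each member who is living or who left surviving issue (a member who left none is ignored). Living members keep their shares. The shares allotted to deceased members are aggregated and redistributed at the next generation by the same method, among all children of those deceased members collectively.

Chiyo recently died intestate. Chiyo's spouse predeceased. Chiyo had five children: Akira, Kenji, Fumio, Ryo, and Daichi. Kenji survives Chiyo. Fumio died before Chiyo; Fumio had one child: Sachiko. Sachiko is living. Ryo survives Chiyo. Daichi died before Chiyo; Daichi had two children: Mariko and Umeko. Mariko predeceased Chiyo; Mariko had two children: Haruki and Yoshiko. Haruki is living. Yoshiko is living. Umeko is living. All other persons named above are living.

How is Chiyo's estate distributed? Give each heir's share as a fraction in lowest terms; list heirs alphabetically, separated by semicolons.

Akira 1/5; Haruki 1/15; Kenji 1/5; Ryo 1/5; Sachiko 2/15; Umeko 2/15; Yoshiko 1/15

There is no surviving spouse, so the entire estate passes to Chiyo's descendants per capita at each generation.
At generation 1 (Akira, Kenji, Fumio, Ryo, Daichi) there are 5 shares of (1)/5 = 1/5 each.
Living: Akira, Kenji, and Ryo — each takes 1/5.
Deceased: Fumio and Daichi. Their combined 2/5 is pooled and carried to generation 2.
At generation 2 (Sachiko, Mariko, Umeko) there are 3 shares of (2/5)/3 = 2/15 each.
Living: Sachiko and Umeko — each takes 2/15.
Deceased: Mariko. That 2/15 share is carried to generation 3.
At generation 3 (Haruki, Yoshiko) there are 2 shares of (2/15)/2 = 1/15 each.
Living: Haruki and Yoshiko — each takes 1/15.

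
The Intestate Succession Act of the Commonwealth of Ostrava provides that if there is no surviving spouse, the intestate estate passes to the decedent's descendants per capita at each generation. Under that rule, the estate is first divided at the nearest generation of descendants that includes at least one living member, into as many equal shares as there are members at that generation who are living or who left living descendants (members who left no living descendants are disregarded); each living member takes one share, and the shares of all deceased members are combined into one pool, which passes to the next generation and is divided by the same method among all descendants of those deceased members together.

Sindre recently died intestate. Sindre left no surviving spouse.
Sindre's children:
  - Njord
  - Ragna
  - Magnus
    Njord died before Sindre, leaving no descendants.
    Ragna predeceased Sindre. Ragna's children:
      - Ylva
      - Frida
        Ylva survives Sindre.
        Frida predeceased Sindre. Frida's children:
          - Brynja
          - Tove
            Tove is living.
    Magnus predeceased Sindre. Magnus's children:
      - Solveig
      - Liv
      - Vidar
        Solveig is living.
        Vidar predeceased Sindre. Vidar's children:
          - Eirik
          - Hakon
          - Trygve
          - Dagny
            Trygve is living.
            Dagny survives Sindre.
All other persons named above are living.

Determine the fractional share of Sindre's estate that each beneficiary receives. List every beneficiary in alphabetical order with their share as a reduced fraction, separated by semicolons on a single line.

Brynja 1/15; Dagny 1/15; Eirik 1/15; Hakon 1/15; Liv 1/5; Solveig 1/5; Tove 1/15; Trygve 1/15; Ylva 1/5

There is no surviving spouse, so the entire estate passes to Sindre's descendants per capita at each generation.
No one at generation 1 (Ragna, Magnus) is living; moving to the next generation.
At generation 2 (Ylva, Frida, Solveig, Liv, Vidar) there are 5 shares of (1)/5 = 1/5 each.
Living: Ylva, Solveig, and Liv — each takes 1/5.
Deceased: Frida and Vidar. Their combined 2/5 is pooled and carried to generation 3.
At generation 3 (Brynja, Tove, Eirik, Hakon, Trygve, Dagny) there are 6 shares of (2/5)/6 = 1/15 each.
Living: Brynja, Tove, Eirik, Hakon, Trygve, and Dagny — each takes 1/15.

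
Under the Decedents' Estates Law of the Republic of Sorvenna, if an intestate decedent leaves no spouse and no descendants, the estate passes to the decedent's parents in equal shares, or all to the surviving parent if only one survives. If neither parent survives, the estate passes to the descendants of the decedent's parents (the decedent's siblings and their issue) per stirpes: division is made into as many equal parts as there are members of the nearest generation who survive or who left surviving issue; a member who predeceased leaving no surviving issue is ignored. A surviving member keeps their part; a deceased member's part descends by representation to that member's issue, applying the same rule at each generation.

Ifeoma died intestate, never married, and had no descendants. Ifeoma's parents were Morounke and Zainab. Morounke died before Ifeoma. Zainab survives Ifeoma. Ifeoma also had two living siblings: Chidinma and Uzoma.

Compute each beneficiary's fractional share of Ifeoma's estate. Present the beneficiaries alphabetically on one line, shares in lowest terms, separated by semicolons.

Only one parent, Zainab, survives, so Zainab takes the entire estate. The siblings take nothing because a surviving parent has priority.

Zainab 1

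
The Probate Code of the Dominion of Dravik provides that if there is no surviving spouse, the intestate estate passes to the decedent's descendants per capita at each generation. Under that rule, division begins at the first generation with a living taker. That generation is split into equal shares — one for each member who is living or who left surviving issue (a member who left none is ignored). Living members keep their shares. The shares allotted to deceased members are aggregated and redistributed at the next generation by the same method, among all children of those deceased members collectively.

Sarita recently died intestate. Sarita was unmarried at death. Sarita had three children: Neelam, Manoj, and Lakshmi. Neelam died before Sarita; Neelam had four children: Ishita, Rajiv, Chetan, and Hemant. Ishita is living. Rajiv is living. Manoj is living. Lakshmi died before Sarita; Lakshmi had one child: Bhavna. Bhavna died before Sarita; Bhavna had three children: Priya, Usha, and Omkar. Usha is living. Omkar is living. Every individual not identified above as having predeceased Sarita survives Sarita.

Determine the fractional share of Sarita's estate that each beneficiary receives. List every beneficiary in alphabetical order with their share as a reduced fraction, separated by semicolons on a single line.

Chetan 2/15; Hemant 2/15; Ishita 2/15; Manoj 1/3; Omkar 2/45; Priya 2/45; Rajiv 2/15; Usha 2/45

There is no surviving spouse, so the entire estate passes to Sarita's descendants per capita at each generation.
At generation 1 (Neelam, Manoj, Lakshmi) there are 3 shares of (1)/3 = 1/3 each.
Living: Manoj — each takes 1/3.
Deceased: Neelam and Lakshmi. Their combined 2/3 is pooled and carried to generation 2.
At generation 2 (Ishita, Rajiv, Chetan, Hemant, Bhavna) there are 5 shares of (2/3)/5 = 2/15 each.
Living: Ishita, Rajiv, Chetan, and Hemant — each takes 2/15.
Deceased: Bhavna. That 2/15 share is carried to generation 3.
At generation 3 (Priya, Usha, Omkar) there are 3 shares of (2/15)/3 = 2/45 each.
Living: Priya, Usha, and Omkar — each takes 2/45.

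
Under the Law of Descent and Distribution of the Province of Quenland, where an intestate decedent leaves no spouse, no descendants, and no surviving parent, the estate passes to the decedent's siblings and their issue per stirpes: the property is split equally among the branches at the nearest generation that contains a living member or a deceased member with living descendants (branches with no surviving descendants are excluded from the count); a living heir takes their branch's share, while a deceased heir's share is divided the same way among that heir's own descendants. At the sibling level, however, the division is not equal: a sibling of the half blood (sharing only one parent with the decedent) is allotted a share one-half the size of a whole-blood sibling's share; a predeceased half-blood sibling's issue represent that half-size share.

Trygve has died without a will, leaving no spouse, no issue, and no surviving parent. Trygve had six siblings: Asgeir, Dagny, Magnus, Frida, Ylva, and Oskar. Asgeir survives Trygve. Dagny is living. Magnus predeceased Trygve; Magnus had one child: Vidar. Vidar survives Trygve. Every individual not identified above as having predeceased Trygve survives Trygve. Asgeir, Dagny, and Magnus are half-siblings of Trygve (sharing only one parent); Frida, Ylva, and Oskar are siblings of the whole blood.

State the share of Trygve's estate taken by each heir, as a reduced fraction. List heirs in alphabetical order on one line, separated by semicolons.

Asgeir 1/9; Dagny 1/9; Frida 2/9; Oskar 2/9; Vidar 1/9; Ylva 2/9

No spouse, descendants, or parent survives, so the estate passes to Trygve's siblings per stirpes.
Half-blood siblings count for one-half the weight of whole-blood siblings at the initial division.
Dividing 1 in proportion to weights (total weight 9/2): Asgeir (weight 1/2) → 1/9; Dagny (weight 1/2) → 1/9; Magnus (weight 1/2) → 1/9; Frida (weight 1) → 2/9; Ylva (weight 1) → 2/9; Oskar (weight 1) → 2/9.
Asgeir is living and takes 1/9.
Dagny is living and takes 1/9.
Magnus predeceased; the 1/9 allotted to Magnus's branch passes to Magnus's issue by representation.
Vidar is the sole taker at this level and receives the full 1/9.
Frida is living and takes 2/9.
Ylva is living and takes 2/9.
Oskar is living and takes 2/9.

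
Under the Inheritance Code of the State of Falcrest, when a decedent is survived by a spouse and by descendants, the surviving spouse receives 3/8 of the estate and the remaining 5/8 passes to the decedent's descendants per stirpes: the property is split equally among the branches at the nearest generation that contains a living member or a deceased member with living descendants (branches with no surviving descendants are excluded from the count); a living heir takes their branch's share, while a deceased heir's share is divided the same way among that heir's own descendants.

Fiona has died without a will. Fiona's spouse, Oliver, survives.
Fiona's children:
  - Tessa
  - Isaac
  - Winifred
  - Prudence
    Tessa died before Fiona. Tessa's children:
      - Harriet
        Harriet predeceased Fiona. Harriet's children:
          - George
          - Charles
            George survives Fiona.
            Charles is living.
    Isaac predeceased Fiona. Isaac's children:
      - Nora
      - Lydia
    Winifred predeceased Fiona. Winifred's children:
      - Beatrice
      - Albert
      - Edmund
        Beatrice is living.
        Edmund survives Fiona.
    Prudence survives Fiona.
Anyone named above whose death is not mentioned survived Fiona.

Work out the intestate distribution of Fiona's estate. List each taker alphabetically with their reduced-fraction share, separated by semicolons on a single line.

Albert 5/96; Beatrice 5/96; Charles 5/64; Edmund 5/96; George 5/64; Lydia 5/64; Nora 5/64; Oliver 3/8; Prudence 5/32

Oliver, as surviving spouse, takes 3/8.
The remaining 5/8 passes to Fiona's descendants per stirpes.
The 5/8 is divided into 4 equal shares of 5/32 among Tessa, Isaac, Winifred, Prudence.
Tessa predeceased; the 5/32 allotted to Tessa's branch passes to Tessa's issue by representation.
Harriet's line is the sole branch at this level, so the full 5/32 passes to Harriet's issue by representation.
The 5/32 is divided into 2 equal shares of 5/64 among George, Charles.
George is living and takes 5/64.
Charles is living and takes 5/64.
Isaac predeceased; the 5/32 allotted to Isaac's branch passes to Isaac's issue by representation.
The 5/32 is divided into 2 equal shares of 5/64 among Nora, Lydia.
Nora is living and takes 5/64.
Lydia is living and takes 5/64.
Winifred predeceased; the 5/32 allotted to Winifred's branch passes to Winifred's issue by representation.
The 5/32 is divided into 3 equal shares of 5/96 among Beatrice, Albert, Edmund.
Beatrice is living and takes 5/96.
Albert is living and takes 5/96.
Edmund is living and takes 5/96.
Prudence is living and takes 5/32.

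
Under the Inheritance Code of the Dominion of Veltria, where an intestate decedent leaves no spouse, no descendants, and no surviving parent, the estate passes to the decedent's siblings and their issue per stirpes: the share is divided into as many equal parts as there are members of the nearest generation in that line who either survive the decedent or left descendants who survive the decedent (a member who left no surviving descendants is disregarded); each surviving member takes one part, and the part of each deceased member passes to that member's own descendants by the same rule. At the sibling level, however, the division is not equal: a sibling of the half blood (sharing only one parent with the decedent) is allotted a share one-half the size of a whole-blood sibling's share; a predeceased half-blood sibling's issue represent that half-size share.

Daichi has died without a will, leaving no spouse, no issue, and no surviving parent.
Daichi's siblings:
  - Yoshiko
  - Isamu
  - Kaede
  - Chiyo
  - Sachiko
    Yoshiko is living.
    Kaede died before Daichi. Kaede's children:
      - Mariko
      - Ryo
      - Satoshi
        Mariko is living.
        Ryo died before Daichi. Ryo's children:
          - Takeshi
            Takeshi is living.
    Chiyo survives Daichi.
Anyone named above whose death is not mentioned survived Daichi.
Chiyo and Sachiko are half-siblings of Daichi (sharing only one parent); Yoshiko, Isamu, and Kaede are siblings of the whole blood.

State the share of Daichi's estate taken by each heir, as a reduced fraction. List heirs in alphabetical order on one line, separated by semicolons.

No spouse, descendants, or parent survives, so the estate passes to Daichi's siblings per stirpes.
Half-blood siblings count for one-half the weight of whole-blood siblings at the initial division.
Dividing 1 in proportion to weights (total weight 4): Yoshiko (weight 1) → 1/4; Isamu (weight 1) → 1/4; Kaede (weight 1) → 1/4; Chiyo (weight 1/2) → 1/8; Sachiko (weight 1/2) → 1/8.
Yoshiko is living and takes 1/4.
Isamu is living and takes 1/4.
Kaede predeceased; the 1/4 allotted to Kaede's branch passes to Kaede's issue by representation.
The 1/4 is divided into 3 equal shares of 1/12 among Mariko, Ryo, Satoshi.
Mariko is living and takes 1/12.
Ryo predeceased; the 1/12 allotted to Ryo's branch passes to Ryo's issue by representation.
Takeshi is the sole taker at this level and receives the full 1/12.
Satoshi is living and takes 1/12.
Chiyo is living and takes 1/8.
Sachiko is living and takes 1/8.

Chiyo 1/8; Isamu 1/4; Mariko 1/12; Sachiko 1/8; Satoshi 1/12; Takeshi 1/12; Yoshiko 1/4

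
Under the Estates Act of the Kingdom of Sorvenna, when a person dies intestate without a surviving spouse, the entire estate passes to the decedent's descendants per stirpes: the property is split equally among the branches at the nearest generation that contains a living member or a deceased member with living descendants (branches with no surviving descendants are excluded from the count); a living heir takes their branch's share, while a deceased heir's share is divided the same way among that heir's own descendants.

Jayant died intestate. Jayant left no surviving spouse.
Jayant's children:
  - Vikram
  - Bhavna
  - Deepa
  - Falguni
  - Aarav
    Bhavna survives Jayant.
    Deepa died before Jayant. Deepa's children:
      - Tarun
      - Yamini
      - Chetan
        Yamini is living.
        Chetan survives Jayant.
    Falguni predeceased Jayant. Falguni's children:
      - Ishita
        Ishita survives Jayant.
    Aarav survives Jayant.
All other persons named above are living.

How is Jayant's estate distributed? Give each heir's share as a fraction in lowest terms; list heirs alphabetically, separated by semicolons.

Aarav 1/5; Bhavna 1/5; Chetan 1/15; Ishita 1/5; Tarun 1/15; Vikram 1/5; Yamini 1/15

There is no surviving spouse, so the entire estate passes to Jayant's descendants per stirpes.
The estate is divided into 5 equal shares of 1/5 among Vikram, Bhavna, Deepa, Falguni, Aarav.
Vikram is living and takes 1/5.
Bhavna is living and takes 1/5.
Deepa predeceased; the 1/5 allotted to Deepa's branch passes to Deepa's issue by representation.
The 1/5 is divided into 3 equal shares of 1/15 among Tarun, Yamini, Chetan.
Tarun is living and takes 1/15.
Yamini is living and takes 1/15.
Chetan is living and takes 1/15.
Falguni predeceased; the 1/5 allotted to Falguni's branch passes to Falguni's issue by representation.
Ishita is the sole taker at this level and receives the full 1/5.
Aarav is living and takes 1/5.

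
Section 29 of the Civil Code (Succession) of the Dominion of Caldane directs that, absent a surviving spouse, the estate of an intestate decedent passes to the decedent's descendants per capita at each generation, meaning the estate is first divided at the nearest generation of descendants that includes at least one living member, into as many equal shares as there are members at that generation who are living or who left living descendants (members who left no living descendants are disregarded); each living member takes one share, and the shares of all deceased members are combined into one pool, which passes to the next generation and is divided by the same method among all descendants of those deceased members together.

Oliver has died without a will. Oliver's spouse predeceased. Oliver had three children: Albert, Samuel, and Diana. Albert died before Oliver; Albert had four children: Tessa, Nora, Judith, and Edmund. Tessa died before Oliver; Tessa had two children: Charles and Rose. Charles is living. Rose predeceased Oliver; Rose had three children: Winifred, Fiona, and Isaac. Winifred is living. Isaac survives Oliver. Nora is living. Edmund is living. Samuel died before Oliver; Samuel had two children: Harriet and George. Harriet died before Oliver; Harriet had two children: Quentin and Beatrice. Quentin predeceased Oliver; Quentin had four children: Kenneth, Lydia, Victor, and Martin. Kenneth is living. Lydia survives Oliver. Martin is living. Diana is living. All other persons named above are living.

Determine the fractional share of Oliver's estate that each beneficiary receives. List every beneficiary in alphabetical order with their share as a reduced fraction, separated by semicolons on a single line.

There is no surviving spouse, so the entire estate passes to Oliver's descendants per capita at each generation.
At generation 1 (Albert, Samuel, Diana) there are 3 shares of (1)/3 = 1/3 each.
Living: Diana — each takes 1/3.
Deceased: Albert and Samuel. Their combined 2/3 is pooled and carried to generation 2.
At generation 2 (Tessa, Nora, Judith, Edmund, Harriet, George) there are 6 shares of (2/3)/6 = 1/9 each.
Living: Nora, Judith, Edmund, and George — each takes 1/9.
Deceased: Tessa and Harriet. Their combined 2/9 is pooled and carried to generation 3.
At generation 3 (Charles, Rose, Quentin, Beatrice) there are 4 shares of (2/9)/4 = 1/18 each.
Living: Charles and Beatrice — each takes 1/18.
Deceased: Rose and Quentin. Their combined 1/9 is pooled and carried to generation 4.
At generation 4 (Winifred, Fiona, Isaac, Kenneth, Lydia, Victor, Martin) there are 7 shares of (1/9)/7 = 1/63 each.
Living: Winifred, Fiona, Isaac, Kenneth, Lydia, Victor, and Martin — each takes 1/63.

Beatrice 1/18; Charles 1/18; Diana 1/3; Edmund 1/9; Fiona 1/63; George 1/9; Isaac 1/63; Judith 1/9; Kenneth 1/63; Lydia 1/63; Martin 1/63; Nora 1/9; Victor 1/63; Winifred 1/63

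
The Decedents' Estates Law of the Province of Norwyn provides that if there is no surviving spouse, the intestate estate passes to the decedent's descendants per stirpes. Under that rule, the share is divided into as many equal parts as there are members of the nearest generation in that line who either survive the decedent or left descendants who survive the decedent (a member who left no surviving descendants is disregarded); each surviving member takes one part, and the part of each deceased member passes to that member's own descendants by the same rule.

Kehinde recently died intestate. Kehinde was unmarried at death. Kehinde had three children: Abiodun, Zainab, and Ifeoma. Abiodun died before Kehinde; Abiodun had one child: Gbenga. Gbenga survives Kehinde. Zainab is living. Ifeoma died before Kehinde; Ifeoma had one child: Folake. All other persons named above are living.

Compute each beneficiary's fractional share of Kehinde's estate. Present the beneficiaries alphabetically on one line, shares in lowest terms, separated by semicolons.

Folake 1/3; Gbenga 1/3; Zainab 1/3

There is no surviving spouse, so the entire estate passes to Kehinde's descendants per stirpes.
The estate is divided into 3 equal shares of 1/3 among Abiodun, Zainab, Ifeoma.
Abiodun predeceased; the 1/3 allotted to Abiodun's branch passes to Abiodun's issue by representation.
Gbenga is the sole taker at this level and receives the full 1/3.
Zainab is living and takes 1/3.
Ifeoma predeceased; the 1/3 allotted to Ifeoma's branch passes to Ifeoma's issue by representation.
Folake is the sole taker at this level and receives the full 1/3.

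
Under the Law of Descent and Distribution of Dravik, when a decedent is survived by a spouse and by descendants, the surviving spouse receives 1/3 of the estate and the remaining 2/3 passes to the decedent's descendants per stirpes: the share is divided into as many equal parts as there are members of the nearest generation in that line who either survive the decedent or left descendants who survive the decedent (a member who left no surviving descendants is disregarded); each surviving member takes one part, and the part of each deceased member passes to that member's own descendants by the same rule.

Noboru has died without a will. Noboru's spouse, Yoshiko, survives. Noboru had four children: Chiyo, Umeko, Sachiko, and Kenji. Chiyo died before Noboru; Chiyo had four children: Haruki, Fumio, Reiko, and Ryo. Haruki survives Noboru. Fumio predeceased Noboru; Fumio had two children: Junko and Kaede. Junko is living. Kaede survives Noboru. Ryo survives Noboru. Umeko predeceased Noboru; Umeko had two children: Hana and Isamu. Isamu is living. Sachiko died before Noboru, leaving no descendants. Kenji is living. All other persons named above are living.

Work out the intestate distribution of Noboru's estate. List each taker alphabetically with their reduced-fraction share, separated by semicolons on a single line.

Hana 1/9; Haruki 1/18; Isamu 1/9; Junko 1/36; Kaede 1/36; Kenji 2/9; Reiko 1/18; Ryo 1/18; Yoshiko 1/3

Yoshiko, as surviving spouse, takes 1/3.
The remaining 2/3 passes to Noboru's descendants per stirpes.
Sachiko left no surviving issue, so that branch lapses and is disregarded.
The 2/3 is divided into 3 equal shares of 2/9 among Chiyo, Umeko, Kenji.
Chiyo predeceased; the 2/9 allotted to Chiyo's branch passes to Chiyo's issue by representation.
The 2/9 is divided into 4 equal shares of 1/18 among Haruki, Fumio, Reiko, Ryo.
Haruki is living and takes 1/18.
Fumio predeceased; the 1/18 allotted to Fumio's branch passes to Fumio's issue by representation.
The 1/18 is divided into 2 equal shares of 1/36 among Junko, Kaede.
Junko is living and takes 1/36.
Kaede is living and takes 1/36.
Reiko is living and takes 1/18.
Ryo is living and takes 1/18.
Umeko predeceased; the 2/9 allotted to Umeko's branch passes to Umeko's issue by representation.
The 2/9 is divided into 2 equal shares of 1/9 among Hana, Isamu.
Hana is living and takes 1/9.
Isamu is living and takes 1/9.
Kenji is living and takes 2/9.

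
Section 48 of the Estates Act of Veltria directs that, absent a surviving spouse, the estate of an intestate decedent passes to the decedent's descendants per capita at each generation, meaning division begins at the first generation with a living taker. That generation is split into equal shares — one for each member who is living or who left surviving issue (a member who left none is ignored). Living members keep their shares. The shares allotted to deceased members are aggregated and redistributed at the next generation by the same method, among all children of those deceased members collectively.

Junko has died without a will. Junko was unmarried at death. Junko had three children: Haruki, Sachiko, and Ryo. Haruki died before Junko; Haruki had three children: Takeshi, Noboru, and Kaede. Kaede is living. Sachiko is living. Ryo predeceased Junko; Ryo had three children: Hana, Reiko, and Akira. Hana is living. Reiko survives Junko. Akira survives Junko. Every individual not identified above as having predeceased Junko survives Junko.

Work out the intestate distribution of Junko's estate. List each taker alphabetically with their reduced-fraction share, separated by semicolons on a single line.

There is no surviving spouse, so the entire estate passes to Junko's descendants per capita at each generation.
At generation 1 (Haruki, Sachiko, Ryo) there are 3 shares of (1)/3 = 1/3 each.
Living: Sachiko — each takes 1/3.
Deceased: Haruki and Ryo. Their combined 2/3 is pooled and carried to generation 2.
At generation 2 (Takeshi, Noboru, Kaede, Hana, Reiko, Akira) there are 6 shares of (2/3)/6 = 1/9 each.
Living: Takeshi, Noboru, Kaede, Hana, Reiko, and Akira — each takes 1/9.

Akira 1/9; Hana 1/9; Kaede 1/9; Noboru 1/9; Reiko 1/9; Sachiko 1/3; Takeshi 1/9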